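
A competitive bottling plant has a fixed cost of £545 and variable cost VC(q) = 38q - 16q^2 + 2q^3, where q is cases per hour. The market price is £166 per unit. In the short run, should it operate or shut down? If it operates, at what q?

Produce at q = 8

Strip out fixed cost: VC = 38q - 16q^2 + 2q^3. Then AVC = 38 - 16q + 2q^2 and MC = 38 - 32q + 6q^2.
The AVC parabola has its vertex at q = 16/4 = 4, where AVC = 38 - 16·4 + 2·4^2 = £6.
P = £166 exceeds min AVC = £6, so the firm stays open.
Solving P = MC: -128 - 32q + 6q^2 = 0 ⇒ q = -8/3 or 8. On the upward-sloping branch, q* = 8.
Check: AVC at q = 8 is £38 ≤ P, so revenue covers variable cost.
Profit = P·q − TC = 166·8 − 849 = £479.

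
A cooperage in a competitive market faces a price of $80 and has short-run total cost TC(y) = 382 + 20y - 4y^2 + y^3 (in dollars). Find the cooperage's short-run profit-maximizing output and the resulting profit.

AVC = 20 - 4y + y^2; min AVC = $16 at y = 2. Since P = $80 ≥ min AVC, the firm produces.
With MC = 20 - 8y + 3y^2, P = MC on the upward-sloping part at y* = 6.
TR = 80·6 = 480. TC = 382 + 192 = 574. Profit = 480 − 574 = -$94.
That loss of $94 beats the $382 the firm would lose by shutting down; producing recovers $288 of fixed cost.

Profit = -$94 at y = 6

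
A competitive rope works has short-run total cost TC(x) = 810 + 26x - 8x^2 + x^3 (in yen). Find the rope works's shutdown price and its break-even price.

Shutdown price = min AVC. AVC = 26 - 8x + x^2, with vertex at x = 4 and minimum ¥10.
ATC = 810/x + 26 - 8x + x^2. Setting dATC/dx = −810/x^2 − 8 + 2x = 0 gives x = 9 (since 2·9^3 − 8·9^2 = 810).
min ATC = 810/9 + 26 − 8·9 + 9^2 = ¥125. That is the break-even price.
Between these two prices the firm operates at a loss; above ¥125 it earns a profit.

Shutdown price = ¥10; break-even price = ¥125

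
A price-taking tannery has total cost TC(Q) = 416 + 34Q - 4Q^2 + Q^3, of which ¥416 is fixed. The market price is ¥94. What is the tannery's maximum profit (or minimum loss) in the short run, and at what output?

Profit = -¥128 at Q = 6

AVC = 34 - 4Q + Q^2; min AVC = ¥30 at Q = 2. Since P = ¥94 ≥ min AVC, the firm produces.
With MC = 34 - 8Q + 3Q^2, P = MC on the upward-sloping part at Q* = 6.
TR = 94·6 = 564. TC = 416 + 276 = 692. Profit = 564 − 692 = -¥128.
By producing, the firm covers all variable cost plus ¥288 of fixed cost; shutting down would lose the full ¥416.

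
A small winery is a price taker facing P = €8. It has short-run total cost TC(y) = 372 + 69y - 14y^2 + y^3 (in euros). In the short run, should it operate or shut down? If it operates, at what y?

Shut down

Strip out fixed cost: VC = 69y - 14y^2 + y^3. Then AVC = 69 - 14y + y^2 and MC = 69 - 28y + 3y^2.
AVC hits its minimum where MC = AVC, at y = 7, giving min AVC = 69 - 14·7 + 7^2 = €20.
Since P = €8 < min AVC = €20, price fails to cover variable cost at any output.
Shutting down limits the loss to fixed cost, €372.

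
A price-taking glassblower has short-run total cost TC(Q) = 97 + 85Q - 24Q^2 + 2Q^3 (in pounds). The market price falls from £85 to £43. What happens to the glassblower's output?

Output falls from 8 to 7

AVC = 85 - 24Q + 2Q^2, minimized at Q = 6 where min AVC = £13. MC = 85 - 48Q + 6Q^2.
At P = £85 ≥ min AVC, set P = MC on the rising branch: Q = 8.
At P = £43 ≥ min AVC, set P = MC: Q = 7. The firm stays open but cuts output.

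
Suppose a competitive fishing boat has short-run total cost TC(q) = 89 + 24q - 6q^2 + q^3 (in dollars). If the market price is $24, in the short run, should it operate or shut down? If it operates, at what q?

Produce at q = 4

Strip out fixed cost: VC = 24q - 6q^2 + q^3. Then AVC = 24 - 6q + q^2 and MC = 24 - 12q + 3q^2.
AVC hits its minimum where MC = AVC, at q = 3, giving min AVC = 24 - 6·3 + 3^2 = $15.
P = $24 exceeds min AVC = $15, so the firm stays open.
Solving P = MC: -12q + 3q^2 = 0 ⇒ q = 0 or 4. On the upward-sloping branch, q* = 4.
Check: AVC at q = 4 is $16 ≤ P, so revenue covers variable cost.
Profit = P·q − TC = 24·4 − 153 = -$57, a loss, but smaller than the $89 fixed cost the firm would lose by shutting down.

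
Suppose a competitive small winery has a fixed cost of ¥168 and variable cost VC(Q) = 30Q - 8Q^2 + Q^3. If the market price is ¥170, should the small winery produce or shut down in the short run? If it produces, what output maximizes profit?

Strip out fixed cost: VC = 30Q - 8Q^2 + Q^3. Then AVC = 30 - 8Q + Q^2 and MC = 30 - 16Q + 3Q^2.
The AVC parabola has its vertex at Q = 8/2 = 4, where AVC = 30 - 8·4 + 4^2 = ¥14.
P = ¥170 exceeds min AVC = ¥14, so the firm stays open.
Set P = MC: 170 = 30 - 16Q + 3Q^2 → -140 - 16Q + 3Q^2 = 0. The roots are Q = -14/3 and Q = 10; the profit-maximizing output is on the rising part of MC, so Q* = 10.
Check: AVC at Q = 10 is ¥50 ≤ P, so revenue covers variable cost.
Profit = P·Q − TC = 170·10 − 668 = ¥1032.

Produce at Q = 10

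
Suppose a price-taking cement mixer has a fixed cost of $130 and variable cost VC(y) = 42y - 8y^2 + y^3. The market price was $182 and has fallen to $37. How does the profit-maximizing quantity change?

Output falls from 10 to 5

MC = 42 - 16y + 3y^2; the shutdown threshold is min AVC = $26 (at y = 4).
At P = $182 ≥ min AVC, set P = MC on the rising branch: y = 10.
At P = $37 ≥ min AVC, set P = MC: y = 5. The firm stays open but cuts output.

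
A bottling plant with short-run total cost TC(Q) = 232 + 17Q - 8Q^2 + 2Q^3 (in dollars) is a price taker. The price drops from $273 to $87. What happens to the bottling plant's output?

Output falls from 8 to 5

MC = 17 - 16Q + 6Q^2; the shutdown threshold is min AVC = $9 (at Q = 2).
With P = $273 above the shutdown price, P = MC gives Q = 8.
At P = $87 ≥ min AVC, set P = MC: Q = 5. The firm stays open but cuts output.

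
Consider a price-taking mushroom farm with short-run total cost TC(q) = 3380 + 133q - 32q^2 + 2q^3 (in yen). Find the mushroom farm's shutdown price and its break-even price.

Shutdown price = ¥5; break-even price = ¥315

AVC = 133 - 32q + 2q^2; minimized at q = 8, giving min AVC = ¥5. That is the shutdown price.
ATC = 3380/q + 133 - 32q + 2q^2. Setting dATC/dq = −3380/q^2 − 32 + 4q = 0 gives q = 13 (since 4·13^3 − 32·13^2 = 3380).
min ATC = 3380/13 + 133 − 32·13 + 2·13^2 = ¥315. That is the break-even price.
Between these two prices the firm operates at a loss; above ¥315 it earns a profit.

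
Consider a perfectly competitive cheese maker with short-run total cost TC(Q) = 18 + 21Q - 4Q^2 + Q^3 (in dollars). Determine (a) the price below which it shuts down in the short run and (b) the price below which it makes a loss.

AVC = 21 - 4Q + Q^2; minimized at Q = 2, giving min AVC = $17. That is the shutdown price.
ATC = 18/Q + 21 - 4Q + Q^2. Setting dATC/dQ = −18/Q^2 − 4 + 2Q = 0 gives Q = 3 (since 2·3^3 − 4·3^2 = 18).
min ATC = 18/3 + 21 − 4·3 + 3^2 = $24. That is the break-even price.
Between these two prices the firm operates at a loss; above $24 it earns a profit.

Shutdown price = $17; break-even price = $24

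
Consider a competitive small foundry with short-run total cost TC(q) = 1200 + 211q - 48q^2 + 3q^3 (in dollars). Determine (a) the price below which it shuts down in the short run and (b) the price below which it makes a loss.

AVC = 211 - 48q + 3q^2; minimized at q = 8, giving min AVC = $19. That is the shutdown price.
ATC = 1200/q + 211 - 48q + 3q^2. Setting dATC/dq = −1200/q^2 − 48 + 6q = 0 gives q = 10 (since 6·10^3 − 48·10^2 = 1200).
min ATC = 1200/10 + 211 − 48·10 + 3·10^2 = $151. That is the break-even price.
For $19 ≤ P < $151 the firm produces at a loss; below $19 it shuts down.

Shutdown price = $19; break-even price = $151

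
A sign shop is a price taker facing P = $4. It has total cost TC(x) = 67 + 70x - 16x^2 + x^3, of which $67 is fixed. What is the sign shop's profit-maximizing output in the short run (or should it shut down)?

Strip out fixed cost: VC = 70x - 16x^2 + x^3. Then AVC = 70 - 16x + x^2 and MC = 70 - 32x + 3x^2.
AVC hits its minimum where MC = AVC, at x = 8, giving min AVC = 70 - 16·8 + 8^2 = $6.
P = $4 lies below min AVC = $6; no output level covers variable cost.
The firm minimizes its loss by shutting down and losing only its fixed cost of $67.

Shut down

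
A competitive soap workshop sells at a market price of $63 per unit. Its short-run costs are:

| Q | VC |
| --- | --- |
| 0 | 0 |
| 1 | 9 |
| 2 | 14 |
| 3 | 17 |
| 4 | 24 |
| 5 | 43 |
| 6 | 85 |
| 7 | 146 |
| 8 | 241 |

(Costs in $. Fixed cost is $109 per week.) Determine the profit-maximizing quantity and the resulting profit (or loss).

Tabulate TR − TC: Q=0: -109; Q=1: -55; Q=2: 3; Q=3: 63; Q=4: 119; Q=5: 163; Q=6: 184; Q=7: 186; Q=8: 154.
Profit is maximized at Q = 7. AVC there is 146/7 = $20.86 ≤ P, so producing beats shutting down (which would give -$109).

Q = 7; profit = $186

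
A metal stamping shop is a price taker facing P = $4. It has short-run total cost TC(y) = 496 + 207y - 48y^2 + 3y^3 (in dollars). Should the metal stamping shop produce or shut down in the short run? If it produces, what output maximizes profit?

Shut down

Strip out fixed cost: VC = 207y - 48y^2 + 3y^3. Then AVC = 207 - 48y + 3y^2 and MC = 207 - 96y + 9y^2.
AVC hits its minimum where MC = AVC, at y = 8, giving min AVC = 207 - 48·8 + 3·8^2 = $15.
P = $4 lies below min AVC = $15; no output level covers variable cost.
Shutting down limits the loss to fixed cost, $496.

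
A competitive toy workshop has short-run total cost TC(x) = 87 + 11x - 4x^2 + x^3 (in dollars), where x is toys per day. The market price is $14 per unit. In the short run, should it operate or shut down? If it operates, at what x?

Produce at x = 3

Strip out fixed cost: VC = 11x - 4x^2 + x^3. Then AVC = 11 - 4x + x^2 and MC = 11 - 8x + 3x^2.
The AVC parabola has its vertex at x = 4/2 = 2, where AVC = 11 - 4·2 + 2^2 = $7.
Since P = $14 ≥ min AVC = $7, price covers variable cost and the firm should produce.
Solving P = MC: -3 - 8x + 3x^2 = 0 ⇒ x = -1/3 or 3. On the upward-sloping branch, x* = 3.
Check: AVC at x = 3 is $8 ≤ P, so revenue covers variable cost.
Profit = P·x − TC = 14·3 − 111 = -$69, a loss, but smaller than the $87 fixed cost the firm would lose by shutting down.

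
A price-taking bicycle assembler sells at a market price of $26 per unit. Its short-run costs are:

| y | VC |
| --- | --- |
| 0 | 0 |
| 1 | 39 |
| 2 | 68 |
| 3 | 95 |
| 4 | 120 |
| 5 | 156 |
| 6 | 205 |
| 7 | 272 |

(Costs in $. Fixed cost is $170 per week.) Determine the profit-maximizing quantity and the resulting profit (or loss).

Tabulate TR − TC: y=0: -170; y=1: -183; y=2: -186; y=3: -187; y=4: -186; y=5: -196; y=6: -219; y=7: -260.
Profit is highest at y = 0. Equivalently, the lowest AVC in the table is 120/4 ≈ $30 at y = 4, and P = $26 falls below it — price never covers variable cost, so the firm shuts down and loses only its fixed cost.

y = 0 (shut down); profit = -$170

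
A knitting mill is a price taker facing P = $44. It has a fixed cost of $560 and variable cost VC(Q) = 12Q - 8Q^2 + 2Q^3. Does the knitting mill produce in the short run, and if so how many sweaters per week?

From TC, MC = TC'(Q) = 12 - 16Q + 6Q^2 and AVC = VC/Q = 12 - 8Q + 2Q^2.
The AVC parabola has its vertex at Q = 8/4 = 2, where AVC = 12 - 8·2 + 2·2^2 = $4.
Because $44 ≥ $4, revenue can cover variable cost; the firm operates.
P = MC gives -32 - 16Q + 6Q^2 = 0, with roots -4/3 and 4. Take the larger (rising MC): Q* = 4.
Check: AVC at Q = 4 is $12 ≤ P, so revenue covers variable cost.
Profit = P·Q − TC = 44·4 − 608 = -$432, a loss, but smaller than the $560 fixed cost the firm would lose by shutting down.

Produce at Q = 4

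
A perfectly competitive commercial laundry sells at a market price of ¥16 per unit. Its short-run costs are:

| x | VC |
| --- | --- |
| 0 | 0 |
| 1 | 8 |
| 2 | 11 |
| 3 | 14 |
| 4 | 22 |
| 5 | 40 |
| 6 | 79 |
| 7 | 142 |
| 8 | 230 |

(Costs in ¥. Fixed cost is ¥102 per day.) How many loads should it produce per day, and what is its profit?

Compute π = P·x − TC at each output: x=0: -102; x=1: -94; x=2: -81; x=3: -68; x=4: -60; x=5: -62; x=6: -85; x=7: -132; x=8: -204.
Profit is maximized at x = 4. AVC there is 22/4 = ¥5.50 ≤ P, so producing beats shutting down (which would give -¥102).

x = 4; profit = -¥60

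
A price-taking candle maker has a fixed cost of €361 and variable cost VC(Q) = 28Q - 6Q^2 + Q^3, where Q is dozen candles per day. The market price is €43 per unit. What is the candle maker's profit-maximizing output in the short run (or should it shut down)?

Variable cost is VC = 28Q - 6Q^2 + Q^3, so AVC = VC/Q = 28 - 6Q + Q^2 and MC = dTC/dQ = 28 - 12Q + 3Q^2.
AVC is minimized where dAVC/dQ = -6 + 2Q = 0, at Q = 3; min AVC = 28 - 6·3 + 3^2 = €19.
P = €43 exceeds min AVC = €19, so the firm stays open.
Set P = MC: 43 = 28 - 12Q + 3Q^2 → -15 - 12Q + 3Q^2 = 0. The roots are Q = -1 and Q = 5; the profit-maximizing output is on the rising part of MC, so Q* = 5.
Check: AVC at Q = 5 is €23 ≤ P, so revenue covers variable cost.
Profit = P·Q − TC = 43·5 − 476 = -€261, a loss, but smaller than the €361 fixed cost the firm would lose by shutting down.

Produce at Q = 5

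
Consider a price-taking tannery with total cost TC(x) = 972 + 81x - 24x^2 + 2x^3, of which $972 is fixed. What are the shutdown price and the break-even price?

Shutdown price = $9; break-even price = $135

AVC = 81 - 24x + 2x^2; minimized at x = 6, giving min AVC = $9. That is the shutdown price.
ATC = 972/x + 81 - 24x + 2x^2. Setting dATC/dx = −972/x^2 − 24 + 4x = 0 gives x = 9 (since 4·9^3 − 24·9^2 = 972).
min ATC = 972/9 + 81 − 24·9 + 2·9^2 = $135. That is the break-even price.
For $9 ≤ P < $135 the firm produces at a loss; below $9 it shuts down.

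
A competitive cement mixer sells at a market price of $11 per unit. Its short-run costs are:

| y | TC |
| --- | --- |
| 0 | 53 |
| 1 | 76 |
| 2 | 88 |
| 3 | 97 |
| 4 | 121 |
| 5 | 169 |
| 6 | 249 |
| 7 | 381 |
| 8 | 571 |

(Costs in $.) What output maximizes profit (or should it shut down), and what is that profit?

y = 0 (shut down); profit = -$53

Compute π = P·y − TC at each output: y=0: -53; y=1: -65; y=2: -66; y=3: -64; y=4: -77; y=5: -114; y=6: -183; y=7: -304; y=8: -483.
Profit is highest at y = 0. Equivalently, the lowest AVC in the table is 44/3 ≈ $14.67 at y = 3, and P = $11 falls below it — price never covers variable cost, so the firm shuts down and loses only its fixed cost.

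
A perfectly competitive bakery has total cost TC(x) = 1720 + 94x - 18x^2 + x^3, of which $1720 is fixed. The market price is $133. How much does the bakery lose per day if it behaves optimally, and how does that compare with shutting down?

Profit = -$368 at x = 13

AVC = 94 - 18x + x^2; min AVC = $13 at x = 9. Since P = $133 ≥ min AVC, the firm produces.
MC = 94 - 36x + 3x^2. Setting P = MC and taking the root on the rising branch gives x* = 13.
TR = 133·13 = 1729. TC = 1720 + 377 = 2097. Profit = 1729 − 2097 = -$368.
Shutting down would mean losing the fixed cost of $1720, so operating at a loss of $368 is better by $1352.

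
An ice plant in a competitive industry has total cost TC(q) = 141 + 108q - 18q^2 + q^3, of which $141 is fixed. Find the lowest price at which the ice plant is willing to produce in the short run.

$27 per unit

The shutdown price is the minimum of AVC. VC = 108q - 18q^2 + q^3, so AVC = 108 - 18q + q^2.
At the minimum of AVC, MC = AVC. MC = 108 - 36q + 3q^2; setting MC = AVC gives 2q^2 - 18q = 0, so q = 9. min AVC = 27.
The firm shuts down for any P below $27.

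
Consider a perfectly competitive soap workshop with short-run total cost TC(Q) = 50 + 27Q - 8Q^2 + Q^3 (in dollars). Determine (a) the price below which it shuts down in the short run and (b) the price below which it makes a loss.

Shutdown price = $11; break-even price = $22

Shutdown price = min AVC. AVC = 27 - 8Q + Q^2, with vertex at Q = 4 and minimum $11.
ATC = 50/Q + 27 - 8Q + Q^2. Setting dATC/dQ = −50/Q^2 − 8 + 2Q = 0 gives Q = 5 (since 2·5^3 − 8·5^2 = 50).
min ATC = 50/5 + 27 − 8·5 + 5^2 = $22. That is the break-even price.
For $11 ≤ P < $22 the firm produces at a loss; below $11 it shuts down.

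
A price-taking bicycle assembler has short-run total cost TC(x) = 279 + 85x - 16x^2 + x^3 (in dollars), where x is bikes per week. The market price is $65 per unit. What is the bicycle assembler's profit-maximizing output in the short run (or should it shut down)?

Variable cost is VC = 85x - 16x^2 + x^3, so AVC = VC/x = 85 - 16x + x^2 and MC = dTC/dx = 85 - 32x + 3x^2.
AVC is minimized where dAVC/dx = -16 + 2x = 0, at x = 8; min AVC = 85 - 16·8 + 8^2 = $21.
Because $65 ≥ $21, revenue can cover variable cost; the firm operates.
Set P = MC: 65 = 85 - 32x + 3x^2 → 20 - 32x + 3x^2 = 0. The roots are x = 2/3 and x = 10; the profit-maximizing output is on the rising part of MC, so x* = 10.
Check: AVC at x = 10 is $25 ≤ P, so revenue covers variable cost.
Profit = P·x − TC = 65·10 − 529 = $121.

Produce at x = 10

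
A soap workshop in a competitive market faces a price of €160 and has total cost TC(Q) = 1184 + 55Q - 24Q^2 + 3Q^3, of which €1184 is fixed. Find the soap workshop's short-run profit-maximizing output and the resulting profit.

AVC = 55 - 24Q + 3Q^2; min AVC = €7 at Q = 4. Since P = €160 ≥ min AVC, the firm produces.
With MC = 55 - 48Q + 9Q^2, P = MC on the upward-sloping part at Q* = 7.
TR = 160·7 = 1120. TC = 1184 + 238 = 1422. Profit = 1120 − 1422 = -€302.
Shutting down would mean losing the fixed cost of €1184, so operating at a loss of €302 is better by €882.

Profit = -€302 at Q = 7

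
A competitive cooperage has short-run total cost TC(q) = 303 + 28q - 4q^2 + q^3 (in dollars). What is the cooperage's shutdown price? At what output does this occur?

The shutdown price is the minimum of AVC. VC = 28q - 4q^2 + q^3, so AVC = 28 - 4q + q^2.
At the minimum of AVC, MC = AVC. MC = 28 - 8q + 3q^2; setting MC = AVC gives 2q^2 - 4q = 0, so q = 2. min AVC = 24.
For P < $24 the firm produces nothing.

$24 per unit, at q = 2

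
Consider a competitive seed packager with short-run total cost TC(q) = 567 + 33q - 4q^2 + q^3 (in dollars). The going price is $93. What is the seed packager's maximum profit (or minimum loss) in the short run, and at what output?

Profit = -$279 at q = 6

AVC = 33 - 4q + q^2 has its minimum $29 at q = 2; price $93 clears that bar, so the firm operates.
With MC = 33 - 8q + 3q^2, P = MC on the upward-sloping part at q* = 6.
TR = 93·6 = 558. TC = 567 + 270 = 837. Profit = 558 − 837 = -$279.
That loss of $279 beats the $567 the firm would lose by shutting down; producing recovers $288 of fixed cost.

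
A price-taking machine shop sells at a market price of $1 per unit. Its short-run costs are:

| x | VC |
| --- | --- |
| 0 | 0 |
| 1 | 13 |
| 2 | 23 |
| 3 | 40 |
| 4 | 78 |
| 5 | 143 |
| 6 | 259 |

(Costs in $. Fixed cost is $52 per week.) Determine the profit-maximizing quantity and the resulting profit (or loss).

x = 0 (shut down); profit = -$52

Profit at each row (π = 1x − TC): x=0: -52; x=1: -64; x=2: -73; x=3: -89; x=4: -126; x=5: -190; x=6: -305.
Profit is highest at x = 0. Equivalently, the lowest AVC in the table is 23/2 ≈ $11.50 at x = 2, and P = $1 falls below it — price never covers variable cost, so the firm shuts down and loses only its fixed cost.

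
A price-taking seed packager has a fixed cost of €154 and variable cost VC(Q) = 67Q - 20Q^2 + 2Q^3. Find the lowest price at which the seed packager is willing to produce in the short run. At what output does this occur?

The firm shuts down when price falls below the minimum of average variable cost. AVC = VC/Q = 67 - 20Q + 2Q^2.
dAVC/dQ = -20 + 4Q = 0 gives Q = 5. min AVC = 67 - 20·5 + 2·5^2 = 17.
The firm shuts down for any P below €17.

€17 per unit, at Q = 5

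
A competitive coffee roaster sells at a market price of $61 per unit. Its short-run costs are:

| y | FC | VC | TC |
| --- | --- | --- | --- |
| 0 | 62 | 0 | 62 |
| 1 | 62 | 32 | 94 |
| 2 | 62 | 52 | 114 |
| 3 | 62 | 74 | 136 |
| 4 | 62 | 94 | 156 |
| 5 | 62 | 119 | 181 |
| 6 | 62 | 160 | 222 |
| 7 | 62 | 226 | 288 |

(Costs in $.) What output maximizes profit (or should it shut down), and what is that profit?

Profit at each row (π = 61y − TC): y=0: -62; y=1: -33; y=2: 8; y=3: 47; y=4: 88; y=5: 124; y=6: 144; y=7: 139.
Profit is maximized at y = 6. AVC there is 160/6 = $26.67 ≤ P, so producing beats shutting down (which would give -$62).

y = 6; profit = $144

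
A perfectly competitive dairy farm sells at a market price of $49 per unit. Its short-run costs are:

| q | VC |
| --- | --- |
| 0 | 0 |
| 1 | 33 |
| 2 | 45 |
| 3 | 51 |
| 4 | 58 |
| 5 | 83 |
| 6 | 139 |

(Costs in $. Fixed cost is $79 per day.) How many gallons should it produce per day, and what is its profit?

q = 5; profit = $83

Compute π = P·q − TC at each output: q=0: -79; q=1: -63; q=2: -26; q=3: 17; q=4: 59; q=5: 83; q=6: 76.
Profit is maximized at q = 5. AVC there is 83/5 = $16.60 ≤ P, so producing beats shutting down (which would give -$79).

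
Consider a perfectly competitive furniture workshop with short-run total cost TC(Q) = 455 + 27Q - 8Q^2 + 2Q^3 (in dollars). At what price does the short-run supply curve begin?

Short-run supply begins at min AVC. From VC = 27Q - 8Q^2 + 2Q^3, AVC = 27 - 8Q + 2Q^2.
At the minimum of AVC, MC = AVC. MC = 27 - 16Q + 6Q^2; setting MC = AVC gives 4Q^2 - 8Q = 0, so Q = 2. min AVC = 19.
The firm shuts down for any P below $19.

$19 per unit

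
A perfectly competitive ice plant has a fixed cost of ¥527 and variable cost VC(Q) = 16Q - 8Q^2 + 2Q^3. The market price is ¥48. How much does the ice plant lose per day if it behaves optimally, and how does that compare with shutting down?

AVC = 16 - 8Q + 2Q^2 has its minimum ¥8 at Q = 2; price ¥48 clears that bar, so the firm operates.
MC = 16 - 16Q + 6Q^2. Setting P = MC and taking the root on the rising branch gives Q* = 4.
TR = 48·4 = 192. TC = 527 + 64 = 591. Profit = 192 − 591 = -¥399.
That loss of ¥399 beats the ¥527 the firm would lose by shutting down; producing recovers ¥128 of fixed cost.

Profit = -¥399 at Q = 4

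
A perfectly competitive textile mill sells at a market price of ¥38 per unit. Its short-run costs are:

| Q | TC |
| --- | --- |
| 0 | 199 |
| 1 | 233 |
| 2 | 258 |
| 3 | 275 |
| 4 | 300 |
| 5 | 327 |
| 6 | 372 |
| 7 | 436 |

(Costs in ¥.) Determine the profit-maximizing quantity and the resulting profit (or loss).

Q = 5; profit = -¥137

Compute π = P·Q − TC at each output: Q=0: -199; Q=1: -195; Q=2: -182; Q=3: -161; Q=4: -148; Q=5: -137; Q=6: -144; Q=7: -170.
Profit is maximized at Q = 5. AVC there is 128/5 = ¥25.60 ≤ P, so producing beats shutting down (which would give -¥199).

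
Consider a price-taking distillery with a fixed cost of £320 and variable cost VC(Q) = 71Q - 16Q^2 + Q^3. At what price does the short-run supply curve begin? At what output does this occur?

£7 per unit, at Q = 8

The shutdown price is the minimum of AVC. VC = 71Q - 16Q^2 + Q^3, so AVC = 71 - 16Q + Q^2.
dAVC/dQ = -16 + 2Q = 0 gives Q = 8. min AVC = 71 - 16·8 + 8^2 = 7.
So the shutdown price is £7.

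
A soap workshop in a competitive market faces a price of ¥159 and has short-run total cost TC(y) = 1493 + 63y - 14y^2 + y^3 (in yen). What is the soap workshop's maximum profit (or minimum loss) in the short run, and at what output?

Profit = -¥53 at y = 12

AVC = 63 - 14y + y^2 has its minimum ¥14 at y = 7; price ¥159 clears that bar, so the firm operates.
With MC = 63 - 28y + 3y^2, P = MC on the upward-sloping part at y* = 12.
TR = 159·12 = 1908. TC = 1493 + 468 = 1961. Profit = 1908 − 1961 = -¥53.
By producing, the firm covers all variable cost plus ¥1440 of fixed cost; shutting down would lose the full ¥1493.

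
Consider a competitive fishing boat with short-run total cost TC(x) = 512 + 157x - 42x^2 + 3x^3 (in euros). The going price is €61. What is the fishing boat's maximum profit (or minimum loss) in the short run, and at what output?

Profit = -€128 at x = 8

AVC = 157 - 42x + 3x^2 has its minimum €10 at x = 7; price €61 clears that bar, so the firm operates.
With MC = 157 - 84x + 9x^2, P = MC on the upward-sloping part at x* = 8.
TR = 61·8 = 488. TC = 512 + 104 = 616. Profit = 488 − 616 = -€128.
By producing, the firm covers all variable cost plus €384 of fixed cost; shutting down would lose the full €512.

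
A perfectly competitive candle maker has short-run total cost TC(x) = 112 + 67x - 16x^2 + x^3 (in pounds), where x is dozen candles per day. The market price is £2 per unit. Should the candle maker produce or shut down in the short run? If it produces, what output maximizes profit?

Shut down

Variable cost is VC = 67x - 16x^2 + x^3, so AVC = VC/x = 67 - 16x + x^2 and MC = dTC/dx = 67 - 32x + 3x^2.
AVC is minimized where dAVC/dx = -16 + 2x = 0, at x = 8; min AVC = 67 - 16·8 + 8^2 = £3.
With P < min AVC (£2 < £3), every unit sold adds to the loss.
Best response: produce nothing and absorb the £112 fixed cost.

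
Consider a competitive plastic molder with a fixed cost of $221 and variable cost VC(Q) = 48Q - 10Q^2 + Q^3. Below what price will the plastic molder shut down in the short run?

$23 per unit

The shutdown price is the minimum of AVC. VC = 48Q - 10Q^2 + Q^3, so AVC = 48 - 10Q + Q^2.
dAVC/dQ = -10 + 2Q = 0 gives Q = 5. min AVC = 48 - 10·5 + 5^2 = 23.
So the shutdown price is $23.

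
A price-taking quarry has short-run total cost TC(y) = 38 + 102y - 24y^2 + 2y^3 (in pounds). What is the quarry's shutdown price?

Short-run supply begins at min AVC. From VC = 102y - 24y^2 + 2y^3, AVC = 102 - 24y + 2y^2.
At the minimum of AVC, MC = AVC. MC = 102 - 48y + 6y^2; setting MC = AVC gives 4y^2 - 24y = 0, so y = 6. min AVC = 30.
The firm shuts down for any P below £30.

£30 per unit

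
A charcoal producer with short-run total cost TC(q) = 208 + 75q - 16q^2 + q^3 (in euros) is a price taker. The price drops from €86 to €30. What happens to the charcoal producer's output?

Output falls from 11 to 9

AVC = 75 - 16q + q^2, minimized at q = 8 where min AVC = €11. MC = 75 - 32q + 3q^2.
With P = €86 above the shutdown price, P = MC gives q = 11.
At P = €30 ≥ min AVC, set P = MC: q = 9. The firm stays open but cuts output.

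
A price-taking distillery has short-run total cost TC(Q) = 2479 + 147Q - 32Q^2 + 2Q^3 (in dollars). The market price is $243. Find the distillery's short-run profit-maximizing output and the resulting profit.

Profit = -$175 at Q = 12

AVC = 147 - 32Q + 2Q^2; min AVC = $19 at Q = 8. Since P = $243 ≥ min AVC, the firm produces.
With MC = 147 - 64Q + 6Q^2, P = MC on the upward-sloping part at Q* = 12.
TR = 243·12 = 2916. TC = 2479 + 612 = 3091. Profit = 2916 − 3091 = -$175.
By producing, the firm covers all variable cost plus $2304 of fixed cost; shutting down would lose the full $2479.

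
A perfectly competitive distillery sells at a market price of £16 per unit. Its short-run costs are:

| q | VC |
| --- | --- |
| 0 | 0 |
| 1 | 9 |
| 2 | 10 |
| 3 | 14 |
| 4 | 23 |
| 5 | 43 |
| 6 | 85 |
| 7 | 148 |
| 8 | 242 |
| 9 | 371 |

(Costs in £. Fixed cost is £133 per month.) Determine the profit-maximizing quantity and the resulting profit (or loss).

Profit at each row (π = 16q − TC): q=0: -133; q=1: -126; q=2: -111; q=3: -99; q=4: -92; q=5: -96; q=6: -122; q=7: -169; q=8: -247; q=9: -360.
Profit is maximized at q = 4. AVC there is 23/4 = £5.75 ≤ P, so producing beats shutting down (which would give -£133).

q = 4; profit = -£92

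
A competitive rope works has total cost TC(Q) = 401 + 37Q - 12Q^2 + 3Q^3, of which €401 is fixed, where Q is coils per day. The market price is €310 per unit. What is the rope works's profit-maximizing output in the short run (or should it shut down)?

Variable cost is VC = 37Q - 12Q^2 + 3Q^3, so AVC = VC/Q = 37 - 12Q + 3Q^2 and MC = dTC/dQ = 37 - 24Q + 9Q^2.
AVC is minimized where dAVC/dQ = -12 + 6Q = 0, at Q = 2; min AVC = 37 - 12·2 + 3·2^2 = €25.
Because €310 ≥ €25, revenue can cover variable cost; the firm operates.
P = MC gives -273 - 24Q + 9Q^2 = 0, with roots -13/3 and 7. Take the larger (rising MC): Q* = 7.
Check: AVC at Q = 7 is €100 ≤ P, so revenue covers variable cost.
Profit = P·Q − TC = 310·7 − 1101 = €1069.

Produce at Q = 7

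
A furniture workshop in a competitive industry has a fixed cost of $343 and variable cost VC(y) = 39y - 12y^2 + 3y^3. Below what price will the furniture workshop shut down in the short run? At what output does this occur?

The firm shuts down when price falls below the minimum of average variable cost. AVC = VC/y = 39 - 12y + 3y^2.
dAVC/dy = -12 + 6y = 0 gives y = 2. min AVC = 39 - 12·2 + 3·2^2 = 27.
For P < $27 the firm produces nothing.

$27 per unit, at y = 2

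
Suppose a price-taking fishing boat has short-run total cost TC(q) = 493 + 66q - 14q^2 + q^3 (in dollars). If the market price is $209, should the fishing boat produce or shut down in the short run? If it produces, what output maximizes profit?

Produce at q = 13

Variable cost is VC = 66q - 14q^2 + q^3, so AVC = VC/q = 66 - 14q + q^2 and MC = dTC/dq = 66 - 28q + 3q^2.
The AVC parabola has its vertex at q = 14/2 = 7, where AVC = 66 - 14·7 + 7^2 = $17.
Because $209 ≥ $17, revenue can cover variable cost; the firm operates.
Solving P = MC: -143 - 28q + 3q^2 = 0 ⇒ q = -11/3 or 13. On the upward-sloping branch, q* = 13.
Check: AVC at q = 13 is $53 ≤ P, so revenue covers variable cost.
Profit = P·q − TC = 209·13 − 1182 = $1535.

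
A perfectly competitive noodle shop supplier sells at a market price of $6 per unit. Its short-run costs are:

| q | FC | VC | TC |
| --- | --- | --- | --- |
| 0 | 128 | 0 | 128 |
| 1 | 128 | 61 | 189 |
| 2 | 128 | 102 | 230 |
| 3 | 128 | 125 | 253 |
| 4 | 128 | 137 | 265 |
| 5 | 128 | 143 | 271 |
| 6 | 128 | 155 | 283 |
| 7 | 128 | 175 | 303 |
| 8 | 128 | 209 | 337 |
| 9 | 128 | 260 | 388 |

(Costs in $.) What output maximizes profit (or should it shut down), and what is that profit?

q = 0 (shut down); profit = -$128

Compute π = P·q − TC at each output: q=0: -128; q=1: -183; q=2: -218; q=3: -235; q=4: -241; q=5: -241; q=6: -247; q=7: -261; q=8: -289; q=9: -334.
Profit is highest at q = 0. Equivalently, the lowest AVC in the table is 175/7 ≈ $25 at q = 7, and P = $6 falls below it — price never covers variable cost, so the firm shuts down and loses only its fixed cost.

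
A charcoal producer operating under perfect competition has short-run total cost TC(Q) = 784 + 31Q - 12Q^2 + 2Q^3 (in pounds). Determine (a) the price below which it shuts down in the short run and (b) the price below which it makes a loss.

Shutdown price = £13; break-even price = £157

Shutdown price = min AVC. AVC = 31 - 12Q + 2Q^2, with vertex at Q = 3 and minimum £13.
ATC = 784/Q + 31 - 12Q + 2Q^2. Setting dATC/dQ = −784/Q^2 − 12 + 4Q = 0 gives Q = 7 (since 4·7^3 − 12·7^2 = 784).
min ATC = 784/7 + 31 − 12·7 + 2·7^2 = £157. That is the break-even price.
For £13 ≤ P < £157 the firm produces at a loss; below £13 it shuts down.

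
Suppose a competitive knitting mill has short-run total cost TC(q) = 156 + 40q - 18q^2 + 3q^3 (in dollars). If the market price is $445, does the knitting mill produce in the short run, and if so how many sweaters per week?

Produce at q = 9

Variable cost is VC = 40q - 18q^2 + 3q^3, so AVC = VC/q = 40 - 18q + 3q^2 and MC = dTC/dq = 40 - 36q + 9q^2.
AVC hits its minimum where MC = AVC, at q = 3, giving min AVC = 40 - 18·3 + 3·3^2 = $13.
P = $445 exceeds min AVC = $13, so the firm stays open.
P = MC gives -405 - 36q + 9q^2 = 0, with roots -5 and 9. Take the larger (rising MC): q* = 9.
Check: AVC at q = 9 is $121 ≤ P, so revenue covers variable cost.
Profit = P·q − TC = 445·9 − 1245 = $2760.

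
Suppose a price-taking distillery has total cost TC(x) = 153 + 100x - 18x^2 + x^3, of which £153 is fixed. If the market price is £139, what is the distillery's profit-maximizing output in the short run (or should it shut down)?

Produce at x = 13

From TC, MC = TC'(x) = 100 - 36x + 3x^2 and AVC = VC/x = 100 - 18x + x^2.
AVC hits its minimum where MC = AVC, at x = 9, giving min AVC = 100 - 18·9 + 9^2 = £19.
Since P = £139 ≥ min AVC = £19, price covers variable cost and the firm should produce.
Set P = MC: 139 = 100 - 36x + 3x^2 → -39 - 36x + 3x^2 = 0. The roots are x = -1 and x = 13; the profit-maximizing output is on the rising part of MC, so x* = 13.
Check: AVC at x = 13 is £35 ≤ P, so revenue covers variable cost.
Profit = P·x − TC = 139·13 − 608 = £1199.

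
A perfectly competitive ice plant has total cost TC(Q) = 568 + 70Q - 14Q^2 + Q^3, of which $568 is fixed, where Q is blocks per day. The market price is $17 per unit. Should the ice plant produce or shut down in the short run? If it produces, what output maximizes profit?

Shut down

Strip out fixed cost: VC = 70Q - 14Q^2 + Q^3. Then AVC = 70 - 14Q + Q^2 and MC = 70 - 28Q + 3Q^2.
AVC is minimized where dAVC/dQ = -14 + 2Q = 0, at Q = 7; min AVC = 70 - 14·7 + 7^2 = $21.
P = $17 lies below min AVC = $21; no output level covers variable cost.
Shutting down limits the loss to fixed cost, $568.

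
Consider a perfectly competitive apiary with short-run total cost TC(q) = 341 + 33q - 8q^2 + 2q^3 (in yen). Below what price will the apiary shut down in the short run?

¥25 per unit

The firm shuts down when price falls below the minimum of average variable cost. AVC = VC/q = 33 - 8q + 2q^2.
At the minimum of AVC, MC = AVC. MC = 33 - 16q + 6q^2; setting MC = AVC gives 4q^2 - 8q = 0, so q = 2. min AVC = 25.
The firm shuts down for any P below ¥25.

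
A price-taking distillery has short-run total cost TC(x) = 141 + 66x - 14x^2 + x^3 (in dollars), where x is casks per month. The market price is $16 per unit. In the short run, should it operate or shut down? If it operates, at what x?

Shut down

Strip out fixed cost: VC = 66x - 14x^2 + x^3. Then AVC = 66 - 14x + x^2 and MC = 66 - 28x + 3x^2.
AVC hits its minimum where MC = AVC, at x = 7, giving min AVC = 66 - 14·7 + 7^2 = $17.
Since P = $16 < min AVC = $17, price fails to cover variable cost at any output.
Best response: produce nothing and absorb the $141 fixed cost.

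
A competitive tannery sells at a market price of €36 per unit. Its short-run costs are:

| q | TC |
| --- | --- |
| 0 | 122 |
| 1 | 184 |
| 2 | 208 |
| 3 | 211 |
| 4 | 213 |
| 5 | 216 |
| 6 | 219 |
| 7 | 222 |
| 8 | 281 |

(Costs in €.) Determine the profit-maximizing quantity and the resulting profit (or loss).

q = 7; profit = €30

Profit at each row (π = 36q − TC): q=0: -122; q=1: -148; q=2: -136; q=3: -103; q=4: -69; q=5: -36; q=6: -3; q=7: 30; q=8: 7.
Profit is maximized at q = 7. AVC there is 100/7 = €14.29 ≤ P, so producing beats shutting down (which would give -€122).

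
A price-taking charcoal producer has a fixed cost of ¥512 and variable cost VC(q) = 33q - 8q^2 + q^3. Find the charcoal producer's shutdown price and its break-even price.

Shutdown price = ¥17; break-even price = ¥97

Shutdown price = min AVC. AVC = 33 - 8q + q^2, with vertex at q = 4 and minimum ¥17.
ATC = 512/q + 33 - 8q + q^2. Setting dATC/dq = −512/q^2 − 8 + 2q = 0 gives q = 8 (since 2·8^3 − 8·8^2 = 512).
min ATC = 512/8 + 33 − 8·8 + 8^2 = ¥97. That is the break-even price.
Between these two prices the firm operates at a loss; above ¥97 it earns a profit.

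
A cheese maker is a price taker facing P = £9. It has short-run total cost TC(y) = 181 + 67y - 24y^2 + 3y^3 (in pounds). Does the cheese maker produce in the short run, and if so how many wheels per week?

From TC, MC = TC'(y) = 67 - 48y + 9y^2 and AVC = VC/y = 67 - 24y + 3y^2.
AVC is minimized where dAVC/dy = -24 + 6y = 0, at y = 4; min AVC = 67 - 24·4 + 3·4^2 = £19.
P = £9 lies below min AVC = £19; no output level covers variable cost.
The firm minimizes its loss by shutting down and losing only its fixed cost of £181.

Shut down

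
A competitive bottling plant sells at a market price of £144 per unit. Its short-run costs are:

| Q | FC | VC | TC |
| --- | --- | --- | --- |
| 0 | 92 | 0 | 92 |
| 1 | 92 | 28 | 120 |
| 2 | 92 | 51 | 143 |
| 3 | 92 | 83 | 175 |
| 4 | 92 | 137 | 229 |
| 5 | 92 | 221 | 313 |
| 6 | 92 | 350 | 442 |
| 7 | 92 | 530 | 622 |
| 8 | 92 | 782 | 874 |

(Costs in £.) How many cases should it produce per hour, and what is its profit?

Q = 6; profit = £422

Tabulate TR − TC: Q=0: -92; Q=1: 24; Q=2: 145; Q=3: 257; Q=4: 347; Q=5: 407; Q=6: 422; Q=7: 386; Q=8: 278.
Profit is maximized at Q = 6. AVC there is 350/6 = £58.33 ≤ P, so producing beats shutting down (which would give -£92).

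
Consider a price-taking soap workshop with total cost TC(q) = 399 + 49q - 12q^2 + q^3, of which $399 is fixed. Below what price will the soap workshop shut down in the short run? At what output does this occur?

$13 per unit, at q = 6

Short-run supply begins at min AVC. From VC = 49q - 12q^2 + q^3, AVC = 49 - 12q + q^2.
dAVC/dq = -12 + 2q = 0 gives q = 6. min AVC = 49 - 12·6 + 6^2 = 13.
For P < $13 the firm produces nothing.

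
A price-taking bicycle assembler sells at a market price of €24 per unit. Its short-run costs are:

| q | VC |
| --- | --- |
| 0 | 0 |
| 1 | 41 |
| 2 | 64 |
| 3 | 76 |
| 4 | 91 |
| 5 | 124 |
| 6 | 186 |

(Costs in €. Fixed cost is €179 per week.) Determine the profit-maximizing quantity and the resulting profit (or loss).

q = 4; profit = -€174

Tabulate TR − TC: q=0: -179; q=1: -196; q=2: -195; q=3: -183; q=4: -174; q=5: -183; q=6: -221.
Profit is maximized at q = 4. AVC there is 91/4 = €22.75 ≤ P, so producing beats shutting down (which would give -€179).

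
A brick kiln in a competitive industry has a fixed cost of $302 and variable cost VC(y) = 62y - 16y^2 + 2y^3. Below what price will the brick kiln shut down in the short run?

$30 per unit

Short-run supply begins at min AVC. From VC = 62y - 16y^2 + 2y^3, AVC = 62 - 16y + 2y^2.
At the minimum of AVC, MC = AVC. MC = 62 - 32y + 6y^2; setting MC = AVC gives 4y^2 - 16y = 0, so y = 4. min AVC = 30.
For P < $30 the firm produces nothing.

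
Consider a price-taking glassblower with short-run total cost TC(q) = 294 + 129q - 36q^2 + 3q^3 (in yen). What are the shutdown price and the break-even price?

Shutdown price = ¥21; break-even price = ¥66

Shutdown price = min AVC. AVC = 129 - 36q + 3q^2, with vertex at q = 6 and minimum ¥21.
ATC = 294/q + 129 - 36q + 3q^2. Setting dATC/dq = −294/q^2 − 36 + 6q = 0 gives q = 7 (since 6·7^3 − 36·7^2 = 294).
min ATC = 294/7 + 129 − 36·7 + 3·7^2 = ¥66. That is the break-even price.
Between these two prices the firm operates at a loss; above ¥66 it earns a profit.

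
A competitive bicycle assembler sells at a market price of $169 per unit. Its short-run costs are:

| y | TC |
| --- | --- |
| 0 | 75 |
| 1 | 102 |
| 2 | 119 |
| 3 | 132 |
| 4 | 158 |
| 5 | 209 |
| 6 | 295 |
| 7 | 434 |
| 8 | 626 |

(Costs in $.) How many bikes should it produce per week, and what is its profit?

Profit at each row (π = 169y − TC): y=0: -75; y=1: 67; y=2: 219; y=3: 375; y=4: 518; y=5: 636; y=6: 719; y=7: 749; y=8: 726.
Profit is maximized at y = 7. AVC there is 359/7 = $51.29 ≤ P, so producing beats shutting down (which would give -$75).

y = 7; profit = $749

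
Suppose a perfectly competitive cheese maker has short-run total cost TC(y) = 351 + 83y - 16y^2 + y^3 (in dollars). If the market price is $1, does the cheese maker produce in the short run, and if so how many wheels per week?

From TC, MC = TC'(y) = 83 - 32y + 3y^2 and AVC = VC/y = 83 - 16y + y^2.
AVC hits its minimum where MC = AVC, at y = 8, giving min AVC = 83 - 16·8 + 8^2 = $19.
P = $1 lies below min AVC = $19; no output level covers variable cost.
Best response: produce nothing and absorb the $351 fixed cost.

Shut down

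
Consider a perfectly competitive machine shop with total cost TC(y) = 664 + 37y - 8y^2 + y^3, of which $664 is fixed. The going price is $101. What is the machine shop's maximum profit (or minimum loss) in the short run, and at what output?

Profit = -$152 at y = 8

AVC = 37 - 8y + y^2 has its minimum $21 at y = 4; price $101 clears that bar, so the firm operates.
MC = 37 - 16y + 3y^2. Setting P = MC and taking the root on the rising branch gives y* = 8.
TR = 101·8 = 808. TC = 664 + 296 = 960. Profit = 808 − 960 = -$152.
That loss of $152 beats the $664 the firm would lose by shutting down; producing recovers $512 of fixed cost.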